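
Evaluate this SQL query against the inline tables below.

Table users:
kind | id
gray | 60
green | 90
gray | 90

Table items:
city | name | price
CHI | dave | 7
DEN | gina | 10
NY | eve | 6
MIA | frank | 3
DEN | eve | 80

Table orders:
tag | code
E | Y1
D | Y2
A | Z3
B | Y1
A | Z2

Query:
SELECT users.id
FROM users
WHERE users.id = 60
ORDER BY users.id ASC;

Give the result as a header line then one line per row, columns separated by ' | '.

After WHERE (1 rows):
users.kind | users.id
gray | 60
After SELECT (1 rows):
users.id
60
After ORDER BY (1 rows):
users.id
60

== RESULT ==
users.id
60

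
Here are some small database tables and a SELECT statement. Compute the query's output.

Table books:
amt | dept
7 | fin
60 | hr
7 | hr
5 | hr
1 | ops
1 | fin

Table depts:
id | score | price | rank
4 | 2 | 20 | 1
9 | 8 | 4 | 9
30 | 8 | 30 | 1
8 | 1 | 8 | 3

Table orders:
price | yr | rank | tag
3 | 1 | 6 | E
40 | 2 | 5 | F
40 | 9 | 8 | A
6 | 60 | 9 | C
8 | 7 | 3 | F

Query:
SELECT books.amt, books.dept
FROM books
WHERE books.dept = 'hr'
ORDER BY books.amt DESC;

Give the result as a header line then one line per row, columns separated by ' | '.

After WHERE (3 rows):
books.amt | books.dept
60 | hr
7 | hr
5 | hr
After SELECT (3 rows):
books.amt | books.dept
60 | hr
7 | hr
5 | hr
After ORDER BY (3 rows):
books.amt | books.dept
60 | hr
7 | hr
5 | hr

== RESULT ==
books.amt | books.dept
60 | hr
7 | hr
5 | hr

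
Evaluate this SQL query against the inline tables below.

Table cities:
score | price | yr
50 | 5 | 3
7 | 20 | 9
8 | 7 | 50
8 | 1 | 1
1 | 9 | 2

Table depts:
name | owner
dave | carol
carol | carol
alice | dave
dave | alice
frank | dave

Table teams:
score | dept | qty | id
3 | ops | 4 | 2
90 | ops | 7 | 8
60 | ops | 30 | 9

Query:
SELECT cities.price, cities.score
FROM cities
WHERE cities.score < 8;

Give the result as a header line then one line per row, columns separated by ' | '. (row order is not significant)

After WHERE (2 rows):
cities.score | cities.price | cities.yr
7 | 20 | 9
1 | 9 | 2
After SELECT (2 rows):
cities.price | cities.score
20 | 7
9 | 1

== RESULT ==
cities.price | cities.score
20 | 7
9 | 1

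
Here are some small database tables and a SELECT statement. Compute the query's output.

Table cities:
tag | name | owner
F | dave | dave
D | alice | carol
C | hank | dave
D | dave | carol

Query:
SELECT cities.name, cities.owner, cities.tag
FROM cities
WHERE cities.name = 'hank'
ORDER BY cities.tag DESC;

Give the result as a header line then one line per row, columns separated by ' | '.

== RESULT ==
cities.name | cities.owner | cities.tag
hank | dave | C

Derivation:
After WHERE (1 rows):
cities.tag | cities.name | cities.owner
C | hank | dave
After SELECT (1 rows):
cities.name | cities.owner | cities.tag
hank | dave | C
After ORDER BY (1 rows):
cities.name | cities.owner | cities.tag
hank | dave | C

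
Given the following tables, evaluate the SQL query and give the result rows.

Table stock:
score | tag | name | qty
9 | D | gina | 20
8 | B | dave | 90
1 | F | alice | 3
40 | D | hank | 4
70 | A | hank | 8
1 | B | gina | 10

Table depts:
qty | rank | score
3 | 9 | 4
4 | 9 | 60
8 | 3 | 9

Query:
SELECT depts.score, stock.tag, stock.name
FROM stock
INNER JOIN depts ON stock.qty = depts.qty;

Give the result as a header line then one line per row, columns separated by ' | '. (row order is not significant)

== RESULT ==
depts.score | stock.tag | stock.name
4 | F | alice
60 | D | hank
9 | A | hank

Derivation:
After JOIN depts (3 rows):
stock.score | stock.tag | stock.name | stock.qty | depts.qty | depts.rank | depts.score
1 | F | alice | 3 | 3 | 9 | 4
40 | D | hank | 4 | 4 | 9 | 60
70 | A | hank | 8 | 8 | 3 | 9
After SELECT (3 rows):
depts.score | stock.tag | stock.name
4 | F | alice
60 | D | hank
9 | A | hank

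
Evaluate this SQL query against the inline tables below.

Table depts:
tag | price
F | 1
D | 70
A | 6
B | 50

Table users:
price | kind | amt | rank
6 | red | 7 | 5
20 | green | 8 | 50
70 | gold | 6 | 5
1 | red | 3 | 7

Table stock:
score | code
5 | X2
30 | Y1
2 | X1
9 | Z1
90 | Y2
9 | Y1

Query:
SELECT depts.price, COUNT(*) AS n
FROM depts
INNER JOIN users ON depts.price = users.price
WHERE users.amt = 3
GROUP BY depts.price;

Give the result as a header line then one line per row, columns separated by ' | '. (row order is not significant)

After JOIN users (3 rows):
depts.tag | depts.price | users.price | users.kind | users.amt | users.rank
F | 1 | 1 | red | 3 | 7
D | 70 | 70 | gold | 6 | 5
A | 6 | 6 | red | 7 | 5
After WHERE (1 rows):
depts.tag | depts.price | users.price | users.kind | users.amt | users.rank
F | 1 | 1 | red | 3 | 7
After GROUP BY (1 rows):
depts.price | n
1 | 1

== RESULT ==
depts.price | n
1 | 1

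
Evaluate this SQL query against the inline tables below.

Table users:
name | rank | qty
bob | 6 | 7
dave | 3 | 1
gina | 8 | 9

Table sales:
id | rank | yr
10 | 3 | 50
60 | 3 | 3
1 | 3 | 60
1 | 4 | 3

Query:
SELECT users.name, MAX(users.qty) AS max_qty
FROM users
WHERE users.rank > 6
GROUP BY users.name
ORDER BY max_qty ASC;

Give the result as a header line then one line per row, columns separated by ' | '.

== RESULT ==
users.name | max_qty
gina | 9

Derivation:
After WHERE (1 rows):
users.name | users.rank | users.qty
gina | 8 | 9
After GROUP BY (1 rows):
users.name | max_qty
gina | 9
After ORDER BY (1 rows):
users.name | max_qty
gina | 9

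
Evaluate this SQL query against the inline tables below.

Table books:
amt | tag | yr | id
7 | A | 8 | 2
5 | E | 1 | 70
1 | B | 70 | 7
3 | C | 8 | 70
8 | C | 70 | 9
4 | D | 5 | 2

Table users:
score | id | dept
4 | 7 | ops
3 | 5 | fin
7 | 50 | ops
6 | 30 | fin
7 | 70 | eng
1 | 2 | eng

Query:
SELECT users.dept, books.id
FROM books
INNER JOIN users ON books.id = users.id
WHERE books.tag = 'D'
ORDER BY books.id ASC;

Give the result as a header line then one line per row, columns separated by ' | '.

== RESULT ==
users.dept | books.id
eng | 2

Derivation:
After JOIN users (5 rows):
books.amt | books.tag | books.yr | books.id | users.score | users.id | users.dept
7 | A | 8 | 2 | 1 | 2 | eng
5 | E | 1 | 70 | 7 | 70 | eng
1 | B | 70 | 7 | 4 | 7 | ops
3 | C | 8 | 70 | 7 | 70 | eng
4 | D | 5 | 2 | 1 | 2 | eng
After WHERE (1 rows):
books.amt | books.tag | books.yr | books.id | users.score | users.id | users.dept
4 | D | 5 | 2 | 1 | 2 | eng
After SELECT (1 rows):
users.dept | books.id
eng | 2
After ORDER BY (1 rows):
users.dept | books.id
eng | 2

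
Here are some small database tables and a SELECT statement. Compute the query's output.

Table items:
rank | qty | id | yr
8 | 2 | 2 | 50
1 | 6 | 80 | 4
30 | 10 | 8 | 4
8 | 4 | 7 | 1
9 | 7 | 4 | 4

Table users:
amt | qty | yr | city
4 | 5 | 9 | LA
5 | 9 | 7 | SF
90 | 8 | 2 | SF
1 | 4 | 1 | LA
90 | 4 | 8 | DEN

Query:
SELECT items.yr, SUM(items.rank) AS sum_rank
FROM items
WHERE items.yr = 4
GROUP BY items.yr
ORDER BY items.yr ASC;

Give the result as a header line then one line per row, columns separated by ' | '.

After WHERE (3 rows):
items.rank | items.qty | items.id | items.yr
1 | 6 | 80 | 4
30 | 10 | 8 | 4
9 | 7 | 4 | 4
After GROUP BY (1 rows):
items.yr | sum_rank
4 | 40
After ORDER BY (1 rows):
items.yr | sum_rank
4 | 40

== RESULT ==
items.yr | sum_rank
4 | 40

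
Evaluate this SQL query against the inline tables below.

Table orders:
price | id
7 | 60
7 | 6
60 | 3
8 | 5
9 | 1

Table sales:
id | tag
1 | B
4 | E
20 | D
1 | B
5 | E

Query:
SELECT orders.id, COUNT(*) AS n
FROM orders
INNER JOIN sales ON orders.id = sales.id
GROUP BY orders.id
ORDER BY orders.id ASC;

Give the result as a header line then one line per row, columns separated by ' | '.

After JOIN sales (3 rows):
orders.price | orders.id | sales.id | sales.tag
8 | 5 | 5 | E
9 | 1 | 1 | B
9 | 1 | 1 | B
After GROUP BY (2 rows):
orders.id | n
5 | 1
1 | 2
After ORDER BY (2 rows):
orders.id | n
1 | 2
5 | 1

== RESULT ==
orders.id | n
1 | 2
5 | 1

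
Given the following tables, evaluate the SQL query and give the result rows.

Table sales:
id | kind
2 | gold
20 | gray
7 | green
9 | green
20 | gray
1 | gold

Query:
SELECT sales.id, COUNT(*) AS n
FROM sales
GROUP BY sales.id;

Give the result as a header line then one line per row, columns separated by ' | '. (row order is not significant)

After GROUP BY (5 rows):
sales.id | n
2 | 1
20 | 2
7 | 1
9 | 1
1 | 1

== RESULT ==
sales.id | n
2 | 1
20 | 2
7 | 1
9 | 1
1 | 1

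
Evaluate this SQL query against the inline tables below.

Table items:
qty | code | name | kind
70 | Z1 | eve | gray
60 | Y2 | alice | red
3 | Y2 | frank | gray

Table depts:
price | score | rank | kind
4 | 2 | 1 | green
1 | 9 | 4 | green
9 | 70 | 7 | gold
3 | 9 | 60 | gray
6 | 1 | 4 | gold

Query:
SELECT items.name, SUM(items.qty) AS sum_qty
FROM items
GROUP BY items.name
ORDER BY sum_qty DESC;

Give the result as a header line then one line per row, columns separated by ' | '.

After GROUP BY (3 rows):
items.name | sum_qty
eve | 70
alice | 60
frank | 3
After ORDER BY (3 rows):
items.name | sum_qty
eve | 70
alice | 60
frank | 3

== RESULT ==
items.name | sum_qty
eve | 70
alice | 60
frank | 3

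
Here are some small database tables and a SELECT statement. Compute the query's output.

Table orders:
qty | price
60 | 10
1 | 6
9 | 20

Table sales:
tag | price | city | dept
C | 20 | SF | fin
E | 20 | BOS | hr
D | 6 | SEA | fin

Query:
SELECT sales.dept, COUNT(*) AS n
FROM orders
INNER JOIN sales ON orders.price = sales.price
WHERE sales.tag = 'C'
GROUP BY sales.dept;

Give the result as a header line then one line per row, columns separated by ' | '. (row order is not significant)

== RESULT ==
sales.dept | n
fin | 1

Derivation:
After JOIN sales (3 rows):
orders.qty | orders.price | sales.tag | sales.price | sales.city | sales.dept
1 | 6 | D | 6 | SEA | fin
9 | 20 | C | 20 | SF | fin
9 | 20 | E | 20 | BOS | hr
After WHERE (1 rows):
orders.qty | orders.price | sales.tag | sales.price | sales.city | sales.dept
9 | 20 | C | 20 | SF | fin
After GROUP BY (1 rows):
sales.dept | n
fin | 1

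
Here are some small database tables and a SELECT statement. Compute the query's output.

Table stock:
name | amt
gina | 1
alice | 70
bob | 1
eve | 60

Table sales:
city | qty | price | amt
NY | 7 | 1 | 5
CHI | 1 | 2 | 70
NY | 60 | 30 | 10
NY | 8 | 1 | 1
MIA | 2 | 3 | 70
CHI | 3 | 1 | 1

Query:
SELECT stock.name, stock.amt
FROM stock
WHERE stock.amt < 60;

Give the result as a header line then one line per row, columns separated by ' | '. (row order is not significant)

== RESULT ==
stock.name | stock.amt
gina | 1
bob | 1

Derivation:
After WHERE (2 rows):
stock.name | stock.amt
gina | 1
bob | 1
After SELECT (2 rows):
stock.name | stock.amt
gina | 1
bob | 1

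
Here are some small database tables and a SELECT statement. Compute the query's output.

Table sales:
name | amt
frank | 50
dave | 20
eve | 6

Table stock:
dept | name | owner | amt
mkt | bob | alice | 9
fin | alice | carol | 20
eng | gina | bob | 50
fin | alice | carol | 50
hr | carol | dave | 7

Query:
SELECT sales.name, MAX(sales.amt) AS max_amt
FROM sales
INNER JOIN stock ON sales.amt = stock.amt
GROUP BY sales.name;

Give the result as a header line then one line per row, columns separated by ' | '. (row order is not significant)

After JOIN stock (3 rows):
sales.name | sales.amt | stock.dept | stock.name | stock.owner | stock.amt
frank | 50 | eng | gina | bob | 50
frank | 50 | fin | alice | carol | 50
dave | 20 | fin | alice | carol | 20
After GROUP BY (2 rows):
sales.name | max_amt
frank | 50
dave | 20

== RESULT ==
sales.name | max_amt
frank | 50
dave | 20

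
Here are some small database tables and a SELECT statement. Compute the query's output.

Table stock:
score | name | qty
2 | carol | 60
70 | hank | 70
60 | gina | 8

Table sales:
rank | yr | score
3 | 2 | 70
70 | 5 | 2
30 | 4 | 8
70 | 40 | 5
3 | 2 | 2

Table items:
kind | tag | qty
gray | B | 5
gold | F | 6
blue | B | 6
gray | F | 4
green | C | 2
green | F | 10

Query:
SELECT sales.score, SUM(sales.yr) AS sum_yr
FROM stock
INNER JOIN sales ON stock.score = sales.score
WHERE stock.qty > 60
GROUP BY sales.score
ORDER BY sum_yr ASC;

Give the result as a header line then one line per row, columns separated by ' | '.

== RESULT ==
sales.score | sum_yr
70 | 2

Derivation:
After JOIN sales (3 rows):
stock.score | stock.name | stock.qty | sales.rank | sales.yr | sales.score
2 | carol | 60 | 70 | 5 | 2
2 | carol | 60 | 3 | 2 | 2
70 | hank | 70 | 3 | 2 | 70
After WHERE (1 rows):
stock.score | stock.name | stock.qty | sales.rank | sales.yr | sales.score
70 | hank | 70 | 3 | 2 | 70
After GROUP BY (1 rows):
sales.score | sum_yr
70 | 2
After ORDER BY (1 rows):
sales.score | sum_yr
70 | 2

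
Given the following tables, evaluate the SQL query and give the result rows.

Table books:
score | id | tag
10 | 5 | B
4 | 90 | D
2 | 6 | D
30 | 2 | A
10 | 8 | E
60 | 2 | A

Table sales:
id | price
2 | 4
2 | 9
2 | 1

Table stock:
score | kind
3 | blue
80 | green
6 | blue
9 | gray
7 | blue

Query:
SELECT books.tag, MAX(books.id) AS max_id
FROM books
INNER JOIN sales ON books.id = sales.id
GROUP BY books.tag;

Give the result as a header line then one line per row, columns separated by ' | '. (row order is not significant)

After JOIN sales (6 rows):
books.score | books.id | books.tag | sales.id | sales.price
30 | 2 | A | 2 | 4
30 | 2 | A | 2 | 9
30 | 2 | A | 2 | 1
60 | 2 | A | 2 | 4
60 | 2 | A | 2 | 9
60 | 2 | A | 2 | 1
After GROUP BY (1 rows):
books.tag | max_id
A | 2

== RESULT ==
books.tag | max_id
A | 2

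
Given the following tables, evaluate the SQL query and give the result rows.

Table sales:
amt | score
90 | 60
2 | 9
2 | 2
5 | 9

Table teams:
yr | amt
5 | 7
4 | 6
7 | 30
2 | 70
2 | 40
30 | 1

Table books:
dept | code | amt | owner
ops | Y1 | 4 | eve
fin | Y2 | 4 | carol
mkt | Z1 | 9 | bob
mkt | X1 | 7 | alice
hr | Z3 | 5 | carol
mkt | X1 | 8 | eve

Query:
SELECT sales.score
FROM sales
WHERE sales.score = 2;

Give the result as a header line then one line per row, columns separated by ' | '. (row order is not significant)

After WHERE (1 rows):
sales.amt | sales.score
2 | 2
After SELECT (1 rows):
sales.score
2

== RESULT ==
sales.score
2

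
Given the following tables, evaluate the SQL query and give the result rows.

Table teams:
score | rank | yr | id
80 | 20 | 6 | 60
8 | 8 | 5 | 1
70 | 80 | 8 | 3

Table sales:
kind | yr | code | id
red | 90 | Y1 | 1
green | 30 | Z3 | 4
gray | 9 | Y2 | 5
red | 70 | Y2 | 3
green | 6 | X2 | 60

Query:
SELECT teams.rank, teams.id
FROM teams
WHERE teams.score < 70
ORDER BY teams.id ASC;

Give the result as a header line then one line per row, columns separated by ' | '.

== RESULT ==
teams.rank | teams.id
8 | 1

Derivation:
After WHERE (1 rows):
teams.score | teams.rank | teams.yr | teams.id
8 | 8 | 5 | 1
After SELECT (1 rows):
teams.rank | teams.id
8 | 1
After ORDER BY (1 rows):
teams.rank | teams.id
8 | 1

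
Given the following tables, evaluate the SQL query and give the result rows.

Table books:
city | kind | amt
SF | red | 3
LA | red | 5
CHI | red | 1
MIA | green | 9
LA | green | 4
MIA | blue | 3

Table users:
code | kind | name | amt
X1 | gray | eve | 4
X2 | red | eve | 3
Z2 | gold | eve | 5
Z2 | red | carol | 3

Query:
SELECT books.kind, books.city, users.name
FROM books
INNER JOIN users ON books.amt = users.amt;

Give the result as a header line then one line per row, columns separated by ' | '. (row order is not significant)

== RESULT ==
books.kind | books.city | users.name
red | SF | eve
red | SF | carol
red | LA | eve
green | LA | eve
blue | MIA | eve
blue | MIA | carol

Derivation:
After JOIN users (6 rows):
books.city | books.kind | books.amt | users.code | users.kind | users.name | users.amt
SF | red | 3 | X2 | red | eve | 3
SF | red | 3 | Z2 | red | carol | 3
LA | red | 5 | Z2 | gold | eve | 5
LA | green | 4 | X1 | gray | eve | 4
MIA | blue | 3 | X2 | red | eve | 3
MIA | blue | 3 | Z2 | red | carol | 3
After SELECT (6 rows):
books.kind | books.city | users.name
red | SF | eve
red | SF | carol
red | LA | eve
green | LA | eve
blue | MIA | eve
blue | MIA | carol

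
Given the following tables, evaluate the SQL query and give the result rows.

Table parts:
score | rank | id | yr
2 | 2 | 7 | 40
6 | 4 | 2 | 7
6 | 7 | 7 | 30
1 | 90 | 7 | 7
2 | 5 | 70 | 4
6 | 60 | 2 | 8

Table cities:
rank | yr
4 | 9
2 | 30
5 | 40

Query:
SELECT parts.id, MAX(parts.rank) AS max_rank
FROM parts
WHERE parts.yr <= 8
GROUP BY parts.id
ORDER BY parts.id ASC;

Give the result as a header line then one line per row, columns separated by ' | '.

== RESULT ==
parts.id | max_rank
2 | 60
7 | 90
70 | 5

Derivation:
After WHERE (4 rows):
parts.score | parts.rank | parts.id | parts.yr
6 | 4 | 2 | 7
1 | 90 | 7 | 7
2 | 5 | 70 | 4
6 | 60 | 2 | 8
After GROUP BY (3 rows):
parts.id | max_rank
2 | 60
7 | 90
70 | 5
After ORDER BY (3 rows):
parts.id | max_rank
2 | 60
7 | 90
70 | 5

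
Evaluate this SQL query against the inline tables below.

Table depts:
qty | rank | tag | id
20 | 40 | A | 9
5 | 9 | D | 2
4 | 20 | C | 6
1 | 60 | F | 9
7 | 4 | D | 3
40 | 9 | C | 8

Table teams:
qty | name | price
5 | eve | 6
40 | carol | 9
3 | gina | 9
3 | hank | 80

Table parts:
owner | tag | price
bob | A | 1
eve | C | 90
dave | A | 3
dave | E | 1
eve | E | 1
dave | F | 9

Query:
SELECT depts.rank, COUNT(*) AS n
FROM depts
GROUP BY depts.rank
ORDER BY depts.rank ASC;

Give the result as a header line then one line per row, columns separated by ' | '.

== RESULT ==
depts.rank | n
4 | 1
9 | 2
20 | 1
40 | 1
60 | 1

Derivation:
After GROUP BY (5 rows):
depts.rank | n
40 | 1
9 | 2
20 | 1
60 | 1
4 | 1
After ORDER BY (5 rows):
depts.rank | n
4 | 1
9 | 2
20 | 1
40 | 1
60 | 1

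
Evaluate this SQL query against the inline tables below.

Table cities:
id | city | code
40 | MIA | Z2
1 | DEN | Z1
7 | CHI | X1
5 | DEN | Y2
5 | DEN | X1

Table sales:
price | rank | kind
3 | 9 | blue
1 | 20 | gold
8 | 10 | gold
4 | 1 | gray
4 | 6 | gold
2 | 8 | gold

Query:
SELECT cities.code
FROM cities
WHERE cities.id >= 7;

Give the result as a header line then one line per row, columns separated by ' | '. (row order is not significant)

After WHERE (2 rows):
cities.id | cities.city | cities.code
40 | MIA | Z2
7 | CHI | X1
After SELECT (2 rows):
cities.code
Z2
X1

== RESULT ==
cities.code
Z2
X1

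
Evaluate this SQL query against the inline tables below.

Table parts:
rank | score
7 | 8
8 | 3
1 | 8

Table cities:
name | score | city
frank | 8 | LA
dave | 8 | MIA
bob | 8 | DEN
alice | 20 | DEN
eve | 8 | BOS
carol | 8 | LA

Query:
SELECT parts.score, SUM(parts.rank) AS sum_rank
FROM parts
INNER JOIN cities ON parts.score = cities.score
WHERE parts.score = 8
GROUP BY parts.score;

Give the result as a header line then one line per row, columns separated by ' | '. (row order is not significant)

After JOIN cities (10 rows):
parts.rank | parts.score | cities.name | cities.score | cities.city
7 | 8 | frank | 8 | LA
7 | 8 | dave | 8 | MIA
7 | 8 | bob | 8 | DEN
7 | 8 | eve | 8 | BOS
7 | 8 | carol | 8 | LA
1 | 8 | frank | 8 | LA
1 | 8 | dave | 8 | MIA
1 | 8 | bob | 8 | DEN
1 | 8 | eve | 8 | BOS
1 | 8 | carol | 8 | LA
After WHERE (10 rows):
parts.rank | parts.score | cities.name | cities.score | cities.city
7 | 8 | frank | 8 | LA
7 | 8 | dave | 8 | MIA
7 | 8 | bob | 8 | DEN
7 | 8 | eve | 8 | BOS
7 | 8 | carol | 8 | LA
1 | 8 | frank | 8 | LA
1 | 8 | dave | 8 | MIA
1 | 8 | bob | 8 | DEN
1 | 8 | eve | 8 | BOS
1 | 8 | carol | 8 | LA
After GROUP BY (1 rows):
parts.score | sum_rank
8 | 40

== RESULT ==
parts.score | sum_rank
8 | 40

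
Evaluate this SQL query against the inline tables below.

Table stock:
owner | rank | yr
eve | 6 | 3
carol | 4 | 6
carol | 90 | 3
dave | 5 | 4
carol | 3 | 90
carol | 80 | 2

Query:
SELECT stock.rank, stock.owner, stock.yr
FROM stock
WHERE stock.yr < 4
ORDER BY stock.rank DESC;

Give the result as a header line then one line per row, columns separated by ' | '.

After WHERE (3 rows):
stock.owner | stock.rank | stock.yr
eve | 6 | 3
carol | 90 | 3
carol | 80 | 2
After SELECT (3 rows):
stock.rank | stock.owner | stock.yr
6 | eve | 3
90 | carol | 3
80 | carol | 2
After ORDER BY (3 rows):
stock.rank | stock.owner | stock.yr
90 | carol | 3
80 | carol | 2
6 | eve | 3

== RESULT ==
stock.rank | stock.owner | stock.yr
90 | carol | 3
80 | carol | 2
6 | eve | 3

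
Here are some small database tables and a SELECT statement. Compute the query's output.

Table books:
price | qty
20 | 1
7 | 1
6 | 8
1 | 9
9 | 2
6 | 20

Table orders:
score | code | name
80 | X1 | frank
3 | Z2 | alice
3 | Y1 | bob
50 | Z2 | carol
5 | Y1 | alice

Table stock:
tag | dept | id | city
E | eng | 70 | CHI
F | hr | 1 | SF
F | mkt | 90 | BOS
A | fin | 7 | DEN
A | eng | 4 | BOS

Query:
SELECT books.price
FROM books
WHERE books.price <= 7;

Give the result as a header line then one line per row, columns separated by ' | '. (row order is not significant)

== RESULT ==
books.price
7
6
1
6

Derivation:
After WHERE (4 rows):
books.price | books.qty
7 | 1
6 | 8
1 | 9
6 | 20
After SELECT (4 rows):
books.price
7
6
1
6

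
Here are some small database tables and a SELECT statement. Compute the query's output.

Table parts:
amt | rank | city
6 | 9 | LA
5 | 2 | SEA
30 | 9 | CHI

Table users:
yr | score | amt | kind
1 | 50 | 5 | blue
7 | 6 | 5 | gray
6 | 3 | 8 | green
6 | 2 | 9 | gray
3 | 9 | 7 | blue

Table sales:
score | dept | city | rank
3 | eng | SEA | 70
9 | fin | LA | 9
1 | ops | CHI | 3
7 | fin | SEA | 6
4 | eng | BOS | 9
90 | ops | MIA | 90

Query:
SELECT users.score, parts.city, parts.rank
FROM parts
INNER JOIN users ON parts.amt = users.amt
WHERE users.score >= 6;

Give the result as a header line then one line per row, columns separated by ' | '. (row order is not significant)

== RESULT ==
users.score | parts.city | parts.rank
50 | SEA | 2
6 | SEA | 2

Derivation:
After JOIN users (2 rows):
parts.amt | parts.rank | parts.city | users.yr | users.score | users.amt | users.kind
5 | 2 | SEA | 1 | 50 | 5 | blue
5 | 2 | SEA | 7 | 6 | 5 | gray
After WHERE (2 rows):
parts.amt | parts.rank | parts.city | users.yr | users.score | users.amt | users.kind
5 | 2 | SEA | 1 | 50 | 5 | blue
5 | 2 | SEA | 7 | 6 | 5 | gray
After SELECT (2 rows):
users.score | parts.city | parts.rank
50 | SEA | 2
6 | SEA | 2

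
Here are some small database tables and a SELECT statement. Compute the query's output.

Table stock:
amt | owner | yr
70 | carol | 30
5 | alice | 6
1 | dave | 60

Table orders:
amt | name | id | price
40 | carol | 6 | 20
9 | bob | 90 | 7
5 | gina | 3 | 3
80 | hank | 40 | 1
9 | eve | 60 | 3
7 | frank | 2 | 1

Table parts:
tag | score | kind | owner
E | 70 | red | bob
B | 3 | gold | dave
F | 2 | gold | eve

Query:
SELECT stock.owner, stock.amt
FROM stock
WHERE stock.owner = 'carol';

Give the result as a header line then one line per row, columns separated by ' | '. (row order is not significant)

== RESULT ==
stock.owner | stock.amt
carol | 70

Derivation:
After WHERE (1 rows):
stock.amt | stock.owner | stock.yr
70 | carol | 30
After SELECT (1 rows):
stock.owner | stock.amt
carol | 70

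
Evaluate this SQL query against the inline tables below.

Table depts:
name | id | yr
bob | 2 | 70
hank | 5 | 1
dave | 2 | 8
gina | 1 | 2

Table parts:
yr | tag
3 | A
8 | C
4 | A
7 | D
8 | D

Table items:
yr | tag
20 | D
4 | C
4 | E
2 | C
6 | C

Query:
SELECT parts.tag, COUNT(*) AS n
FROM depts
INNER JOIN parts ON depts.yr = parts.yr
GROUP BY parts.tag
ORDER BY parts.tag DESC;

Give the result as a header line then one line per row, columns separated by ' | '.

== RESULT ==
parts.tag | n
D | 1
C | 1

Derivation:
After JOIN parts (2 rows):
depts.name | depts.id | depts.yr | parts.yr | parts.tag
dave | 2 | 8 | 8 | C
dave | 2 | 8 | 8 | D
After GROUP BY (2 rows):
parts.tag | n
C | 1
D | 1
After ORDER BY (2 rows):
parts.tag | n
D | 1
C | 1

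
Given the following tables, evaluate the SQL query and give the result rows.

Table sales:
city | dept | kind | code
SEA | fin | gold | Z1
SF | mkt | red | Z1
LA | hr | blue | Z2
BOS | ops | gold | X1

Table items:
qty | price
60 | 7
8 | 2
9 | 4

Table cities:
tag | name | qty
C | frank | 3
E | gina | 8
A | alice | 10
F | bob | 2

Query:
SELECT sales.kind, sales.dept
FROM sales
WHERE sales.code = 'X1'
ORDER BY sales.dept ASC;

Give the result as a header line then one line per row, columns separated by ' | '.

== RESULT ==
sales.kind | sales.dept
gold | ops

Derivation:
After WHERE (1 rows):
sales.city | sales.dept | sales.kind | sales.code
BOS | ops | gold | X1
After SELECT (1 rows):
sales.kind | sales.dept
gold | ops
After ORDER BY (1 rows):
sales.kind | sales.dept
gold | ops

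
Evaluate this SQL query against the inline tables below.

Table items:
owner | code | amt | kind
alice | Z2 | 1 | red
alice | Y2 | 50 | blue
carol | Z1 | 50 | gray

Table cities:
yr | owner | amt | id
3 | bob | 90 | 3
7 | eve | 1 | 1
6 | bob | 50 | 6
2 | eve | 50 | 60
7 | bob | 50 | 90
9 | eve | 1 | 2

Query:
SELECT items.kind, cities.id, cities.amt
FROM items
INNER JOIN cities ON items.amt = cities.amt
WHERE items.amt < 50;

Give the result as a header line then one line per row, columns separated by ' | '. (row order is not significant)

After JOIN cities (8 rows):
items.owner | items.code | items.amt | items.kind | cities.yr | cities.owner | cities.amt | cities.id
alice | Z2 | 1 | red | 7 | eve | 1 | 1
alice | Z2 | 1 | red | 9 | eve | 1 | 2
alice | Y2 | 50 | blue | 6 | bob | 50 | 6
alice | Y2 | 50 | blue | 2 | eve | 50 | 60
alice | Y2 | 50 | blue | 7 | bob | 50 | 90
carol | Z1 | 50 | gray | 6 | bob | 50 | 6
carol | Z1 | 50 | gray | 2 | eve | 50 | 60
carol | Z1 | 50 | gray | 7 | bob | 50 | 90
After WHERE (2 rows):
items.owner | items.code | items.amt | items.kind | cities.yr | cities.owner | cities.amt | cities.id
alice | Z2 | 1 | red | 7 | eve | 1 | 1
alice | Z2 | 1 | red | 9 | eve | 1 | 2
After SELECT (2 rows):
items.kind | cities.id | cities.amt
red | 1 | 1
red | 2 | 1

== RESULT ==
items.kind | cities.id | cities.amt
red | 1 | 1
red | 2 | 1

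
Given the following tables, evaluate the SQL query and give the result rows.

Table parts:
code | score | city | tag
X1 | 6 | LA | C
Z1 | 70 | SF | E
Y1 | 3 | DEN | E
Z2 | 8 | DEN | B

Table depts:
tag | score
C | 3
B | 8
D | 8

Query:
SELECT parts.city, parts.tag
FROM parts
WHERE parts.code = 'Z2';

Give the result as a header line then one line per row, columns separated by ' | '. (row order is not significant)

After WHERE (1 rows):
parts.code | parts.score | parts.city | parts.tag
Z2 | 8 | DEN | B
After SELECT (1 rows):
parts.city | parts.tag
DEN | B

== RESULT ==
parts.city | parts.tag
DEN | B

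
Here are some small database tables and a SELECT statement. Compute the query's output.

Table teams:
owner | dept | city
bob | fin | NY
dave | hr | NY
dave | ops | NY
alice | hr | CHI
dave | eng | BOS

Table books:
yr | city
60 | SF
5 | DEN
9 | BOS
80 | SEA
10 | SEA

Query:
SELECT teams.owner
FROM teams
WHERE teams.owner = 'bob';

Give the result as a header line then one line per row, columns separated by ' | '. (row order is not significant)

== RESULT ==
teams.owner
bob

Derivation:
After WHERE (1 rows):
teams.owner | teams.dept | teams.city
bob | fin | NY
After SELECT (1 rows):
teams.owner
bob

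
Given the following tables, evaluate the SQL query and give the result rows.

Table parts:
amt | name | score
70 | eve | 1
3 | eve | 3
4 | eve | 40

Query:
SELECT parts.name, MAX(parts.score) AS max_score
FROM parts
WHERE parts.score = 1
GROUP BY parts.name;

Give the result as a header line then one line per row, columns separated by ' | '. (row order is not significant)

After WHERE (1 rows):
parts.amt | parts.name | parts.score
70 | eve | 1
After GROUP BY (1 rows):
parts.name | max_score
eve | 1

== RESULT ==
parts.name | max_score
eve | 1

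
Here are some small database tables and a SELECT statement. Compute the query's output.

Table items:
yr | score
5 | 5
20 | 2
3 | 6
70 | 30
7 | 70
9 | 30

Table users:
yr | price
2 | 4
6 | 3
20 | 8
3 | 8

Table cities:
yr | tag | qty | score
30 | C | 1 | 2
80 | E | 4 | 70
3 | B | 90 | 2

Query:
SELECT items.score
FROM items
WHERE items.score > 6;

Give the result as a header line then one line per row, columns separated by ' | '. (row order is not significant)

After WHERE (3 rows):
items.yr | items.score
70 | 30
7 | 70
9 | 30
After SELECT (3 rows):
items.score
30
70
30

== RESULT ==
items.score
30
70
30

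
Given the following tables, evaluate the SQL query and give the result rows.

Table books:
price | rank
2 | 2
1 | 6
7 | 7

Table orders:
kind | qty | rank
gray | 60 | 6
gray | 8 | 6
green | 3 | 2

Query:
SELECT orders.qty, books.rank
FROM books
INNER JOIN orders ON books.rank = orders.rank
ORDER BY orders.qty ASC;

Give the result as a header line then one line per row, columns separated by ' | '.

== RESULT ==
orders.qty | books.rank
3 | 2
8 | 6
60 | 6

Derivation:
After JOIN orders (3 rows):
books.price | books.rank | orders.kind | orders.qty | orders.rank
2 | 2 | green | 3 | 2
1 | 6 | gray | 60 | 6
1 | 6 | gray | 8 | 6
After SELECT (3 rows):
orders.qty | books.rank
3 | 2
60 | 6
8 | 6
After ORDER BY (3 rows):
orders.qty | books.rank
3 | 2
8 | 6
60 | 6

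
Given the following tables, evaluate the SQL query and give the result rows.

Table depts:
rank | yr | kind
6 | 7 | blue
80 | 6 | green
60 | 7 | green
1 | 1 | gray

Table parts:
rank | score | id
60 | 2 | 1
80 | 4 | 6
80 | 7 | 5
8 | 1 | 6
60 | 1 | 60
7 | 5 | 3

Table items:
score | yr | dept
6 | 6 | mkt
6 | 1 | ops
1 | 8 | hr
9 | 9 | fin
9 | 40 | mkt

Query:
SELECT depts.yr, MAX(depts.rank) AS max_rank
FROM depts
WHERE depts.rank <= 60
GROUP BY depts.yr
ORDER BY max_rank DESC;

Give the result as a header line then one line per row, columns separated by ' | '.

== RESULT ==
depts.yr | max_rank
7 | 60
1 | 1

Derivation:
After WHERE (3 rows):
depts.rank | depts.yr | depts.kind
6 | 7 | blue
60 | 7 | green
1 | 1 | gray
After GROUP BY (2 rows):
depts.yr | max_rank
7 | 60
1 | 1
After ORDER BY (2 rows):
depts.yr | max_rank
7 | 60
1 | 1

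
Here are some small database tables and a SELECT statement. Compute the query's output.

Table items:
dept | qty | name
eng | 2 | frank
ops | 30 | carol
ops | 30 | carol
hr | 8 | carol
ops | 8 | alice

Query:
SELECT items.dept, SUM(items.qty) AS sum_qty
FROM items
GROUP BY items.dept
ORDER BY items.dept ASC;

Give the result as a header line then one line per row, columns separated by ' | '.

After GROUP BY (3 rows):
items.dept | sum_qty
eng | 2
ops | 68
hr | 8
After ORDER BY (3 rows):
items.dept | sum_qty
eng | 2
hr | 8
ops | 68

== RESULT ==
items.dept | sum_qty
eng | 2
hr | 8
ops | 68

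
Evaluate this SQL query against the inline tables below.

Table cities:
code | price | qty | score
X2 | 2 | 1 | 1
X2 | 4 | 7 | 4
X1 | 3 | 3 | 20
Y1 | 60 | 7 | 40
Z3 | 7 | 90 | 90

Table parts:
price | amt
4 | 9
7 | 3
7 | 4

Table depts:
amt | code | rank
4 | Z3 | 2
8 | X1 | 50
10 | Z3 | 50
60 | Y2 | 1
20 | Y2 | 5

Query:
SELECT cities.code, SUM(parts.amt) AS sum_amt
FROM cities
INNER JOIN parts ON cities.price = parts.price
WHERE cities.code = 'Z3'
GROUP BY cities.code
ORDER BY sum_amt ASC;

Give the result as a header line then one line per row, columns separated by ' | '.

After JOIN parts (3 rows):
cities.code | cities.price | cities.qty | cities.score | parts.price | parts.amt
X2 | 4 | 7 | 4 | 4 | 9
Z3 | 7 | 90 | 90 | 7 | 3
Z3 | 7 | 90 | 90 | 7 | 4
After WHERE (2 rows):
cities.code | cities.price | cities.qty | cities.score | parts.price | parts.amt
Z3 | 7 | 90 | 90 | 7 | 3
Z3 | 7 | 90 | 90 | 7 | 4
After GROUP BY (1 rows):
cities.code | sum_amt
Z3 | 7
After ORDER BY (1 rows):
cities.code | sum_amt
Z3 | 7

== RESULT ==
cities.code | sum_amt
Z3 | 7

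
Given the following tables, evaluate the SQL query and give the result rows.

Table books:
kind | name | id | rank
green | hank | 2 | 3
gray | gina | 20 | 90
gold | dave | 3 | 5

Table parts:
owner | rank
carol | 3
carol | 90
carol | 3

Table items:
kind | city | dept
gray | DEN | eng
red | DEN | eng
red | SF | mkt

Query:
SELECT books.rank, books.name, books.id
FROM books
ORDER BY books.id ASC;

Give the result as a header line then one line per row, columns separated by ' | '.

== RESULT ==
books.rank | books.name | books.id
3 | hank | 2
5 | dave | 3
90 | gina | 20

Derivation:
After SELECT (3 rows):
books.rank | books.name | books.id
3 | hank | 2
90 | gina | 20
5 | dave | 3
After ORDER BY (3 rows):
books.rank | books.name | books.id
3 | hank | 2
5 | dave | 3
90 | gina | 20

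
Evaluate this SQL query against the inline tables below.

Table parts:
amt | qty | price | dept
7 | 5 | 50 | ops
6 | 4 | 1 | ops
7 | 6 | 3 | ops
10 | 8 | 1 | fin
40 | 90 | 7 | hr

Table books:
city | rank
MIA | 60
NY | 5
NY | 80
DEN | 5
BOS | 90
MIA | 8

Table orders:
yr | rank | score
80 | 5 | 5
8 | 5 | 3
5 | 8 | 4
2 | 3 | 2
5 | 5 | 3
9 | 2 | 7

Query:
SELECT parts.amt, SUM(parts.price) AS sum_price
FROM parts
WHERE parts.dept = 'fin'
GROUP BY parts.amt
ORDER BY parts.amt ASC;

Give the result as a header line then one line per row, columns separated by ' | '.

== RESULT ==
parts.amt | sum_price
10 | 1

Derivation:
After WHERE (1 rows):
parts.amt | parts.qty | parts.price | parts.dept
10 | 8 | 1 | fin
After GROUP BY (1 rows):
parts.amt | sum_price
10 | 1
After ORDER BY (1 rows):
parts.amt | sum_price
10 | 1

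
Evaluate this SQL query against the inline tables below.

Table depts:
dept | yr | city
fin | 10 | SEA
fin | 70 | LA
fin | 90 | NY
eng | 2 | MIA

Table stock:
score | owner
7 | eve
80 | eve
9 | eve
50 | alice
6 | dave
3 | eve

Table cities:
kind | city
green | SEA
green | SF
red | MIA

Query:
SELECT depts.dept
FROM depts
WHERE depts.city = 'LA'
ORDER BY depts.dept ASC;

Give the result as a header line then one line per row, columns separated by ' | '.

After WHERE (1 rows):
depts.dept | depts.yr | depts.city
fin | 70 | LA
After SELECT (1 rows):
depts.dept
fin
After ORDER BY (1 rows):
depts.dept
fin

== RESULT ==
depts.dept
fin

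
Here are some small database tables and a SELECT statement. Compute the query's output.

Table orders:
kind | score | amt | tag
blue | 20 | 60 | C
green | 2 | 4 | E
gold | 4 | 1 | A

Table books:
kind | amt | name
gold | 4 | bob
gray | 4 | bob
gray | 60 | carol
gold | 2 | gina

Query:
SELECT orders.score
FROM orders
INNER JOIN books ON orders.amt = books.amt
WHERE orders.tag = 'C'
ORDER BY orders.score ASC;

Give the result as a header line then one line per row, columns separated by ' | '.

== RESULT ==
orders.score
20

Derivation:
After JOIN books (3 rows):
orders.kind | orders.score | orders.amt | orders.tag | books.kind | books.amt | books.name
blue | 20 | 60 | C | gray | 60 | carol
green | 2 | 4 | E | gold | 4 | bob
green | 2 | 4 | E | gray | 4 | bob
After WHERE (1 rows):
orders.kind | orders.score | orders.amt | orders.tag | books.kind | books.amt | books.name
blue | 20 | 60 | C | gray | 60 | carol
After SELECT (1 rows):
orders.score
20
After ORDER BY (1 rows):
orders.score
20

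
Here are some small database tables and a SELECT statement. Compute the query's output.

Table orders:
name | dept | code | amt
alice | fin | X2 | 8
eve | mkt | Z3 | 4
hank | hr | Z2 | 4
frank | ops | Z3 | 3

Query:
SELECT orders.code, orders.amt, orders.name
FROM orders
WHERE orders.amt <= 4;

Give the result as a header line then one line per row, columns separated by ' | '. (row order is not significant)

== RESULT ==
orders.code | orders.amt | orders.name
Z3 | 4 | eve
Z2 | 4 | hank
Z3 | 3 | frank

Derivation:
After WHERE (3 rows):
orders.name | orders.dept | orders.code | orders.amt
eve | mkt | Z3 | 4
hank | hr | Z2 | 4
frank | ops | Z3 | 3
After SELECT (3 rows):
orders.code | orders.amt | orders.name
Z3 | 4 | eve
Z2 | 4 | hank
Z3 | 3 | frank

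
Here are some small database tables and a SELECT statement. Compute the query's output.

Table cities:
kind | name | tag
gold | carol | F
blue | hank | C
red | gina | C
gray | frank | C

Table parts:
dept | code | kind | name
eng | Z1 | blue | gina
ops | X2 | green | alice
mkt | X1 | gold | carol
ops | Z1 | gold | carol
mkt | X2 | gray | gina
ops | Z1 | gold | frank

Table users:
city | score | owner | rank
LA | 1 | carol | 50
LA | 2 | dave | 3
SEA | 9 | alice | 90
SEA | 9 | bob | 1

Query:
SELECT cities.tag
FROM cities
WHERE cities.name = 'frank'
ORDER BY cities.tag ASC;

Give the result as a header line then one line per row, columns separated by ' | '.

After WHERE (1 rows):
cities.kind | cities.name | cities.tag
gray | frank | C
After SELECT (1 rows):
cities.tag
C
After ORDER BY (1 rows):
cities.tag
C

== RESULT ==
cities.tag
C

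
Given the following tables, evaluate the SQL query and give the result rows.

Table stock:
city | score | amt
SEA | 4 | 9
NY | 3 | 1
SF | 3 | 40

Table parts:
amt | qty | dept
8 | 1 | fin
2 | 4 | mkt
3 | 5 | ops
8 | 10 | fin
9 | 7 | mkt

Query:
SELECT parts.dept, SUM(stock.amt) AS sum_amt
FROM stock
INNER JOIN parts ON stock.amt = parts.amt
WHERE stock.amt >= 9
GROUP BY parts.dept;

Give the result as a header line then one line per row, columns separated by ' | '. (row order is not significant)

== RESULT ==
parts.dept | sum_amt
mkt | 9

Derivation:
After JOIN parts (1 rows):
stock.city | stock.score | stock.amt | parts.amt | parts.qty | parts.dept
SEA | 4 | 9 | 9 | 7 | mkt
After WHERE (1 rows):
stock.city | stock.score | stock.amt | parts.amt | parts.qty | parts.dept
SEA | 4 | 9 | 9 | 7 | mkt
After GROUP BY (1 rows):
parts.dept | sum_amt
mkt | 9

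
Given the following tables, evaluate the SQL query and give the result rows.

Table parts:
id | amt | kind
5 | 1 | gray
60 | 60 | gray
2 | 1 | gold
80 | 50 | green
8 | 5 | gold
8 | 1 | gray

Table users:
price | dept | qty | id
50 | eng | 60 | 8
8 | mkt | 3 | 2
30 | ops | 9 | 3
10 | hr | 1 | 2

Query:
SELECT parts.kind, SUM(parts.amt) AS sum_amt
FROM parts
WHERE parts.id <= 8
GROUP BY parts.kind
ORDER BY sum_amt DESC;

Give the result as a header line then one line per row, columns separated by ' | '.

After WHERE (4 rows):
parts.id | parts.amt | parts.kind
5 | 1 | gray
2 | 1 | gold
8 | 5 | gold
8 | 1 | gray
After GROUP BY (2 rows):
parts.kind | sum_amt
gray | 2
gold | 6
After ORDER BY (2 rows):
parts.kind | sum_amt
gold | 6
gray | 2

== RESULT ==
parts.kind | sum_amt
gold | 6
gray | 2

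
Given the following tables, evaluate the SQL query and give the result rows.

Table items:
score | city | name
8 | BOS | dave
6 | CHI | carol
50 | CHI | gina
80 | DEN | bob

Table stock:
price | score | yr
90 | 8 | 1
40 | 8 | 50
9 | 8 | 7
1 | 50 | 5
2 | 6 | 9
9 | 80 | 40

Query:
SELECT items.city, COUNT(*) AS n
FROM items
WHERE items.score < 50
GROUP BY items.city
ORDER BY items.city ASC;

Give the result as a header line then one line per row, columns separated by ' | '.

After WHERE (2 rows):
items.score | items.city | items.name
8 | BOS | dave
6 | CHI | carol
After GROUP BY (2 rows):
items.city | n
BOS | 1
CHI | 1
After ORDER BY (2 rows):
items.city | n
BOS | 1
CHI | 1

== RESULT ==
items.city | n
BOS | 1
CHI | 1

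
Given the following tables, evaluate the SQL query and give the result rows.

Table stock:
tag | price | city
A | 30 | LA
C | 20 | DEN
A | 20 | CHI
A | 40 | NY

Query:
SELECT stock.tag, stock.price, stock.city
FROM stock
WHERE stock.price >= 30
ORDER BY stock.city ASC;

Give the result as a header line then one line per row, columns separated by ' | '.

== RESULT ==
stock.tag | stock.price | stock.city
A | 30 | LA
A | 40 | NY

Derivation:
After WHERE (2 rows):
stock.tag | stock.price | stock.city
A | 30 | LA
A | 40 | NY
After SELECT (2 rows):
stock.tag | stock.price | stock.city
A | 30 | LA
A | 40 | NY
After ORDER BY (2 rows):
stock.tag | stock.price | stock.city
A | 30 | LA
A | 40 | NY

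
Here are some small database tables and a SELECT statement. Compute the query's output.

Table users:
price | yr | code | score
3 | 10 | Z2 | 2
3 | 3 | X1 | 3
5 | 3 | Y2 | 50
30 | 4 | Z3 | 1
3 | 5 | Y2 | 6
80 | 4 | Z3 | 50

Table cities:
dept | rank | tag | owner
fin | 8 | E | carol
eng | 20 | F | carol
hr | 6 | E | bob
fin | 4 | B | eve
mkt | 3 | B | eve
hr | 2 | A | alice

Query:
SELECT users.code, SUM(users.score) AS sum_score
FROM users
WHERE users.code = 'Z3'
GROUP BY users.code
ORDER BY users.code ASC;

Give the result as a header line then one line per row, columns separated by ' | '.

== RESULT ==
users.code | sum_score
Z3 | 51

Derivation:
After WHERE (2 rows):
users.price | users.yr | users.code | users.score
30 | 4 | Z3 | 1
80 | 4 | Z3 | 50
After GROUP BY (1 rows):
users.code | sum_score
Z3 | 51
After ORDER BY (1 rows):
users.code | sum_score
Z3 | 51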